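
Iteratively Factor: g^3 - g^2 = (g)*(g^2 - g) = g*(g - 1)*(g)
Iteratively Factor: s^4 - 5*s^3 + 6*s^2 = (s - 3)*(s^3 - 2*s^2) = s*(s - 3)*(s^2 - 2*s) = s*(s - 3)*(s - 2)*(s)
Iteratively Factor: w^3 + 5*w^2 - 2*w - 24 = (w + 3)*(w^2 + 2*w - 8) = (w + 3)*(w + 4)*(w - 2)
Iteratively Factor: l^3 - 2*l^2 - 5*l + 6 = (l - 1)*(l^2 - l - 6) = (l - 1)*(l + 2)*(l - 3)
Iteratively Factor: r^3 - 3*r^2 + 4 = (r + 1)*(r^2 - 4*r + 4) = (r - 2)*(r + 1)*(r - 2)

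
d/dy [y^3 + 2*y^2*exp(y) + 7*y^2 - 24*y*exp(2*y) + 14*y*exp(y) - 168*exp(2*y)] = 2*y^2*exp(y) + 3*y^2 - 48*y*exp(2*y) + 18*y*exp(y) + 14*y - 360*exp(2*y) + 14*exp(y)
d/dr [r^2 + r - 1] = 2*r + 1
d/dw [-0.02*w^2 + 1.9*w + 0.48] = 1.9 - 0.04*w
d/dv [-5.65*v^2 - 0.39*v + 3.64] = -11.3*v - 0.39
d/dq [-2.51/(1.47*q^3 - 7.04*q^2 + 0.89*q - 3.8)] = (11.0691*q^2 - 35.3408*q + 2.2339)/(1.47*q^3 - 7.04*q^2 + 0.89*q - 3.8)^2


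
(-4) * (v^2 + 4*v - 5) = -4*v^2 - 16*v + 20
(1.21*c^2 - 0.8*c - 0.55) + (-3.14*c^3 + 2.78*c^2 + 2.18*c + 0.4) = -3.14*c^3 + 3.99*c^2 + 1.38*c - 0.15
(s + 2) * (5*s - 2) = 5*s^2 + 8*s - 4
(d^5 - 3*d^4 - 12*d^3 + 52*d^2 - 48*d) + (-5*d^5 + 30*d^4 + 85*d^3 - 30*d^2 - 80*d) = -4*d^5 + 27*d^4 + 73*d^3 + 22*d^2 - 128*d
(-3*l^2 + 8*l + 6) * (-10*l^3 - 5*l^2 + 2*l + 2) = 30*l^5 - 65*l^4 - 106*l^3 - 20*l^2 + 28*l + 12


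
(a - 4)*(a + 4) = a^2 - 16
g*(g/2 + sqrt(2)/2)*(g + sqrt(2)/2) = g^3/2 + 3*sqrt(2)*g^2/4 + g/2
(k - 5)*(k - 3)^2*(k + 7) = k^4 - 4*k^3 - 38*k^2 + 228*k - 315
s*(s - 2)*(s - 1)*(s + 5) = s^4 + 2*s^3 - 13*s^2 + 10*s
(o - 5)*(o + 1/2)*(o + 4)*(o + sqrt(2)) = o^4 - o^3/2 + sqrt(2)*o^3 - 41*o^2/2 - sqrt(2)*o^2/2 - 41*sqrt(2)*o/2 - 10*o - 10*sqrt(2)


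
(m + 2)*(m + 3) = m^2 + 5*m + 6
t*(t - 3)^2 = t^3 - 6*t^2 + 9*t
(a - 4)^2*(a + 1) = a^3 - 7*a^2 + 8*a + 16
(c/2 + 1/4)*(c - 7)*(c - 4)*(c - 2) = c^4/2 - 25*c^3/4 + 87*c^2/4 - 31*c/2 - 14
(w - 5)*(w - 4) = w^2 - 9*w + 20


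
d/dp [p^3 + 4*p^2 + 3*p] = 3*p^2 + 8*p + 3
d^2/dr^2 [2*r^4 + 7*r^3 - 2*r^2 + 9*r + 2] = 24*r^2 + 42*r - 4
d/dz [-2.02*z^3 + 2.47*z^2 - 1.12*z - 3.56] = -6.06*z^2 + 4.94*z - 1.12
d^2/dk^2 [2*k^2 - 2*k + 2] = 4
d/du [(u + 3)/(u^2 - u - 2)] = (u^2 - u - (u + 3)*(2*u - 1) - 2)/(-u^2 + u + 2)^2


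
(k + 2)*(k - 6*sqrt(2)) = k^2 - 6*sqrt(2)*k + 2*k - 12*sqrt(2)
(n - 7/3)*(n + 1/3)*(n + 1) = n^3 - n^2 - 25*n/9 - 7/9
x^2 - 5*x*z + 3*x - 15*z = (x + 3)*(x - 5*z)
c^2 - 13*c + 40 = (c - 8)*(c - 5)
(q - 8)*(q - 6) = q^2 - 14*q + 48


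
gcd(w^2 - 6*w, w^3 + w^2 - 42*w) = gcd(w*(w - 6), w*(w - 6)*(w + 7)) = w^2 - 6*w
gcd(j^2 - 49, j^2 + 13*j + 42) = j + 7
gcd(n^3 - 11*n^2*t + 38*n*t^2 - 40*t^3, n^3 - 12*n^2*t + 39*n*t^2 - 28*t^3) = -n + 4*t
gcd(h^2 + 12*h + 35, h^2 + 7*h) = h + 7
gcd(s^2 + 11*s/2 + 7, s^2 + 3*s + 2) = s + 2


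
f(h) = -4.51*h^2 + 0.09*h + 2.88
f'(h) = 0.09 - 9.02*h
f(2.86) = -33.75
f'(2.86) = -25.71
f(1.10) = -2.48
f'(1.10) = -9.83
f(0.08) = 2.86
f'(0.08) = -0.63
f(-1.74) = -10.93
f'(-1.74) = 15.78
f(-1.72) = -10.62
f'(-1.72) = 15.60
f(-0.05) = 2.86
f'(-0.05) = 0.54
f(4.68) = -95.48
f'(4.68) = -42.12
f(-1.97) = -14.80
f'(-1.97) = 17.86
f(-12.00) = -647.64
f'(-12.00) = 108.33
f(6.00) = -158.94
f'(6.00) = -54.03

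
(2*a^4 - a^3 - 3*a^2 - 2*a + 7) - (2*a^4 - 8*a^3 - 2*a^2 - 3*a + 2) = 7*a^3 - a^2 + a + 5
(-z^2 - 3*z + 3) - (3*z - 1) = -z^2 - 6*z + 4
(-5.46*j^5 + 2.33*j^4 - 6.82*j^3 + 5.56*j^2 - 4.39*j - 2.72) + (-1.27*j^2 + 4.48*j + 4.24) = -5.46*j^5 + 2.33*j^4 - 6.82*j^3 + 4.29*j^2 + 0.0900000000000007*j + 1.52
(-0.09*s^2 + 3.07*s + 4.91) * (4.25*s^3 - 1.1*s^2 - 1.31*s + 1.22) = -0.3825*s^5 + 13.1465*s^4 + 17.6084*s^3 - 9.5325*s^2 - 2.6867*s + 5.9902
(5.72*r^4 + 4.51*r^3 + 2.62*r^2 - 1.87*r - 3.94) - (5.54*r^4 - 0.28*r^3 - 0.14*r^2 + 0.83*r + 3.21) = 0.18*r^4 + 4.79*r^3 + 2.76*r^2 - 2.7*r - 7.15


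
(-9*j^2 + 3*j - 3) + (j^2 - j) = -8*j^2 + 2*j - 3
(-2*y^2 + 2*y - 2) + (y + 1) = -2*y^2 + 3*y - 1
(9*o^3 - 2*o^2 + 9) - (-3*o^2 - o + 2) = 9*o^3 + o^2 + o + 7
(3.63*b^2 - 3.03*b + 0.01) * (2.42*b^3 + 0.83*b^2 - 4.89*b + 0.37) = 8.7846*b^5 - 4.3197*b^4 - 20.2414*b^3 + 16.1681*b^2 - 1.17*b + 0.0037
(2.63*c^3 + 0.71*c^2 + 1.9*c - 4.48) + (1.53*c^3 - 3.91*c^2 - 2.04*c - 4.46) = 4.16*c^3 - 3.2*c^2 - 0.14*c - 8.94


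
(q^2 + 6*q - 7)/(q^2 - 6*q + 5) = (q + 7)/(q - 5)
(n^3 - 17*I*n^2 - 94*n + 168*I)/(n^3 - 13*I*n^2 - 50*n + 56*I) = (n - 6*I)/(n - 2*I)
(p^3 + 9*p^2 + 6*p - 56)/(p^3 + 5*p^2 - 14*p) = (p + 4)/p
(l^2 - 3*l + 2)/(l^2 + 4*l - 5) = (l - 2)/(l + 5)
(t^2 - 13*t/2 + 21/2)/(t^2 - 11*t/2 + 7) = (t - 3)/(t - 2)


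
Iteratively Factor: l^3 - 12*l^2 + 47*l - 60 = (l - 4)*(l^2 - 8*l + 15) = (l - 4)*(l - 3)*(l - 5)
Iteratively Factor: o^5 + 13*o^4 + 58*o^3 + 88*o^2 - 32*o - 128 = (o + 4)*(o^4 + 9*o^3 + 22*o^2 - 32) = (o + 4)^2*(o^3 + 5*o^2 + 2*o - 8) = (o + 4)^3*(o^2 + o - 2) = (o + 2)*(o + 4)^3*(o - 1)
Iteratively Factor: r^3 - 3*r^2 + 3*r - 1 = (r - 1)*(r^2 - 2*r + 1) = (r - 1)^2*(r - 1)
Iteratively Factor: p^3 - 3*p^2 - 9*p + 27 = (p + 3)*(p^2 - 6*p + 9) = (p - 3)*(p + 3)*(p - 3)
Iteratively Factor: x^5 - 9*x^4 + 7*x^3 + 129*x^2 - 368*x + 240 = (x - 3)*(x^4 - 6*x^3 - 11*x^2 + 96*x - 80) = (x - 3)*(x - 1)*(x^3 - 5*x^2 - 16*x + 80) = (x - 3)*(x - 1)*(x + 4)*(x^2 - 9*x + 20) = (x - 4)*(x - 3)*(x - 1)*(x + 4)*(x - 5)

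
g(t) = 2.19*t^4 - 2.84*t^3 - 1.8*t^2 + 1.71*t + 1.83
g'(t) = 8.76*t^3 - 8.52*t^2 - 3.6*t + 1.71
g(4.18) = 438.68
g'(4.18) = 477.58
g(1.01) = 1.07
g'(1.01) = -1.59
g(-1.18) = 6.22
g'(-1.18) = -20.30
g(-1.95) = 44.37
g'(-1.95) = -88.62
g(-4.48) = 1095.58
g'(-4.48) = -940.82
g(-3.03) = 243.72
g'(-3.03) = -309.29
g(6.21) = 2519.85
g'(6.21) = 1748.66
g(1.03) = 1.04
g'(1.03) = -1.46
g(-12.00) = 50041.47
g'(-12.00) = -16319.25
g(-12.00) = 50041.47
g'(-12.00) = -16319.25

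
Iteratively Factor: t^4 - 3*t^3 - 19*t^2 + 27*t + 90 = (t + 3)*(t^3 - 6*t^2 - t + 30) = (t - 5)*(t + 3)*(t^2 - t - 6) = (t - 5)*(t - 3)*(t + 3)*(t + 2)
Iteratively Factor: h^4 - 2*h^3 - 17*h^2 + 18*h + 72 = (h + 3)*(h^3 - 5*h^2 - 2*h + 24) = (h - 4)*(h + 3)*(h^2 - h - 6) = (h - 4)*(h + 2)*(h + 3)*(h - 3)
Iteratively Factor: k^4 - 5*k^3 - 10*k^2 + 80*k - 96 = (k - 4)*(k^3 - k^2 - 14*k + 24) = (k - 4)*(k - 3)*(k^2 + 2*k - 8) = (k - 4)*(k - 3)*(k + 4)*(k - 2)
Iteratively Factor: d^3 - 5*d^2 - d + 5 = (d + 1)*(d^2 - 6*d + 5) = (d - 1)*(d + 1)*(d - 5)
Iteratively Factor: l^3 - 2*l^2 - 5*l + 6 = (l - 1)*(l^2 - l - 6) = (l - 3)*(l - 1)*(l + 2)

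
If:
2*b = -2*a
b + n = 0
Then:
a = n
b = -n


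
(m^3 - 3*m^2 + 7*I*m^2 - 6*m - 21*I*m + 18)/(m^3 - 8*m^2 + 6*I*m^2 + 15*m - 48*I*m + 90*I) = (m + I)/(m - 5)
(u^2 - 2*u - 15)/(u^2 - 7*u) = (u^2 - 2*u - 15)/(u*(u - 7))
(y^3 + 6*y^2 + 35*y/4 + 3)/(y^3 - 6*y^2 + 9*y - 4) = (y^3 + 6*y^2 + 35*y/4 + 3)/(y^3 - 6*y^2 + 9*y - 4)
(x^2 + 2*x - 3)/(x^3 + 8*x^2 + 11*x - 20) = (x + 3)/(x^2 + 9*x + 20)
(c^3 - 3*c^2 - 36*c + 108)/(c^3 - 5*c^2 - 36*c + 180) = (c - 3)/(c - 5)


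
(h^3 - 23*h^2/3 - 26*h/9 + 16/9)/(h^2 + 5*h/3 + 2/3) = (3*h^2 - 25*h + 8)/(3*(h + 1))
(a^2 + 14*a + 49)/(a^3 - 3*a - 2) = (a^2 + 14*a + 49)/(a^3 - 3*a - 2)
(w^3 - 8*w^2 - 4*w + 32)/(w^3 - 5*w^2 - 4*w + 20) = (w - 8)/(w - 5)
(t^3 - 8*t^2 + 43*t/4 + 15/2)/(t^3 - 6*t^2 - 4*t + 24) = (t^2 - 2*t - 5/4)/(t^2 - 4)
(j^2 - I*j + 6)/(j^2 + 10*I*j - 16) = (j - 3*I)/(j + 8*I)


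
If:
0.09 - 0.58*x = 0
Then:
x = 0.16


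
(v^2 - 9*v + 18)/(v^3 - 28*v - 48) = (v - 3)/(v^2 + 6*v + 8)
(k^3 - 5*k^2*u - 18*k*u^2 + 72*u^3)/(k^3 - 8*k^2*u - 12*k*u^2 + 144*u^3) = (-k + 3*u)/(-k + 6*u)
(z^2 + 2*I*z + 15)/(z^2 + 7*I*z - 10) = (z - 3*I)/(z + 2*I)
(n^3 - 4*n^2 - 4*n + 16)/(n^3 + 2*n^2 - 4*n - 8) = (n - 4)/(n + 2)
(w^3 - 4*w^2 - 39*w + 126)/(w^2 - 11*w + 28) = (w^2 + 3*w - 18)/(w - 4)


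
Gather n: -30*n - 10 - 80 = -30*n - 90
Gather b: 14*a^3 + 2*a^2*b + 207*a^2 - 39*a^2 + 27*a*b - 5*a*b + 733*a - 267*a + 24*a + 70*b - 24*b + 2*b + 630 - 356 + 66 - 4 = 14*a^3 + 168*a^2 + 490*a + b*(2*a^2 + 22*a + 48) + 336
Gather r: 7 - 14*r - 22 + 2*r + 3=-12*r - 12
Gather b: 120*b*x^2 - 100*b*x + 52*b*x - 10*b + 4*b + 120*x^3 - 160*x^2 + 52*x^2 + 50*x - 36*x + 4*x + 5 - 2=b*(120*x^2 - 48*x - 6) + 120*x^3 - 108*x^2 + 18*x + 3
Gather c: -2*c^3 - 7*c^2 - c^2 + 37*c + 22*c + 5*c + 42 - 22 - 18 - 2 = -2*c^3 - 8*c^2 + 64*c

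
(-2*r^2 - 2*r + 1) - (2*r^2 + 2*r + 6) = -4*r^2 - 4*r - 5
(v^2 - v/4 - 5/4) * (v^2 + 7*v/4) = v^4 + 3*v^3/2 - 27*v^2/16 - 35*v/16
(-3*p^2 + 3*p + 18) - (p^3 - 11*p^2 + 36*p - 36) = -p^3 + 8*p^2 - 33*p + 54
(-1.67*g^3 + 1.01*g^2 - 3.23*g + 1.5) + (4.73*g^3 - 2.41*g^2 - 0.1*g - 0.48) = 3.06*g^3 - 1.4*g^2 - 3.33*g + 1.02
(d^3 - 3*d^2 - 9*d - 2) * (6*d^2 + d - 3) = 6*d^5 - 17*d^4 - 60*d^3 - 12*d^2 + 25*d + 6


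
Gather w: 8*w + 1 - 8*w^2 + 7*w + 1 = -8*w^2 + 15*w + 2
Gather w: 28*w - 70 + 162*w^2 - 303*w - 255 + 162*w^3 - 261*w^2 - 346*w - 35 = 162*w^3 - 99*w^2 - 621*w - 360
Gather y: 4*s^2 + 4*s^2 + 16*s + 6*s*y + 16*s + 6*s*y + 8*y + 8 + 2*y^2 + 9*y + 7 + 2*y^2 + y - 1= 8*s^2 + 32*s + 4*y^2 + y*(12*s + 18) + 14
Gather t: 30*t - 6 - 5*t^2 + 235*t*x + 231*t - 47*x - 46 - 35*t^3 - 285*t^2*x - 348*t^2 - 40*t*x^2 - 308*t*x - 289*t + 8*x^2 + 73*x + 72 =-35*t^3 + t^2*(-285*x - 353) + t*(-40*x^2 - 73*x - 28) + 8*x^2 + 26*x + 20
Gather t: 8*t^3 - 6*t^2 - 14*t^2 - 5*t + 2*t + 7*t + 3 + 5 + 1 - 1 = 8*t^3 - 20*t^2 + 4*t + 8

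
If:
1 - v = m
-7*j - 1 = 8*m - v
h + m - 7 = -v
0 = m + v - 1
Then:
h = 6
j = 9*v/7 - 9/7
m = 1 - v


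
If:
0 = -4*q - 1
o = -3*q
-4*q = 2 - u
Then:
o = 3/4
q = -1/4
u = 1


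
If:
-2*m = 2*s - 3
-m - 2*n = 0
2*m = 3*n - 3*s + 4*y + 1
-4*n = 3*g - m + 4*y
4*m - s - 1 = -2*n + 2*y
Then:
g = -2/9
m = 17/15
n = -17/30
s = 11/30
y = 61/60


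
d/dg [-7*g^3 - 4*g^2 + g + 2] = -21*g^2 - 8*g + 1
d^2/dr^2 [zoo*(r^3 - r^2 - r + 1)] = zoo*(r + 1)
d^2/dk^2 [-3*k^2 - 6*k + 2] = -6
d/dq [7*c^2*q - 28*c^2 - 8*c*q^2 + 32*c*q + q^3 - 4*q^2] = 7*c^2 - 16*c*q + 32*c + 3*q^2 - 8*q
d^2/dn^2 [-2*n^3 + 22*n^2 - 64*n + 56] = 44 - 12*n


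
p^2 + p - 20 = (p - 4)*(p + 5)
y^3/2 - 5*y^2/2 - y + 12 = (y/2 + 1)*(y - 4)*(y - 3)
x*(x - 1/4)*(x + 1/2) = x^3 + x^2/4 - x/8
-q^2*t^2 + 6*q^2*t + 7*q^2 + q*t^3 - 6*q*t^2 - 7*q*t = (-q + t)*(t - 7)*(q*t + q)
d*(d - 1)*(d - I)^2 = d^4 - d^3 - 2*I*d^3 - d^2 + 2*I*d^2 + d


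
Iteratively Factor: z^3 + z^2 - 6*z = (z + 3)*(z^2 - 2*z) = z*(z + 3)*(z - 2)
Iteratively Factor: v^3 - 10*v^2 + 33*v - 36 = (v - 3)*(v^2 - 7*v + 12) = (v - 4)*(v - 3)*(v - 3)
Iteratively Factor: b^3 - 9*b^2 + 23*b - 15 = (b - 5)*(b^2 - 4*b + 3) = (b - 5)*(b - 1)*(b - 3)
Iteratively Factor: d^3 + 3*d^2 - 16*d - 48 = (d - 4)*(d^2 + 7*d + 12) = (d - 4)*(d + 4)*(d + 3)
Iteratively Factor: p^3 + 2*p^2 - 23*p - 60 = (p - 5)*(p^2 + 7*p + 12) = (p - 5)*(p + 4)*(p + 3)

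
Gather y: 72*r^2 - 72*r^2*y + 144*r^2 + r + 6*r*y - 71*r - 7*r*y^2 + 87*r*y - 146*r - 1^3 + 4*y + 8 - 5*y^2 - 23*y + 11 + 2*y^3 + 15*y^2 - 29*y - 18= 216*r^2 - 216*r + 2*y^3 + y^2*(10 - 7*r) + y*(-72*r^2 + 93*r - 48)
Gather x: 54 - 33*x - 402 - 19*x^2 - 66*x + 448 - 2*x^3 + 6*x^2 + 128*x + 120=-2*x^3 - 13*x^2 + 29*x + 220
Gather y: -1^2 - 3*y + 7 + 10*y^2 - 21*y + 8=10*y^2 - 24*y + 14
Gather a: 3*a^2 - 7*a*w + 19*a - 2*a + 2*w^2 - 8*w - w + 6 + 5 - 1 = 3*a^2 + a*(17 - 7*w) + 2*w^2 - 9*w + 10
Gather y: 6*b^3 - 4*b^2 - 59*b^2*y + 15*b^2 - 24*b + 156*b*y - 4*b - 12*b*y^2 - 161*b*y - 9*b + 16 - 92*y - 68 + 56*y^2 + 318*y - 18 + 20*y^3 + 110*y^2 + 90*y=6*b^3 + 11*b^2 - 37*b + 20*y^3 + y^2*(166 - 12*b) + y*(-59*b^2 - 5*b + 316) - 70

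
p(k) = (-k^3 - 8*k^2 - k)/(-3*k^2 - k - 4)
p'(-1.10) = -1.03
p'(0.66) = 1.54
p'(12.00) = 0.34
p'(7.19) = 0.37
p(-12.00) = -1.39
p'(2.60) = 0.63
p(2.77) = 2.87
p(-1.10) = 1.11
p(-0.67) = 0.56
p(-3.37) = 1.42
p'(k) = (6*k + 1)*(-k^3 - 8*k^2 - k)/(-3*k^2 - k - 4)^2 + (-3*k^2 - 16*k - 1)/(-3*k^2 - k - 4)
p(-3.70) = 1.33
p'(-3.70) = 0.27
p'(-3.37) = 0.24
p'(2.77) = 0.60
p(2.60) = 2.76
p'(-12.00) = 0.34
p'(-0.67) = -1.43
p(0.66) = 0.74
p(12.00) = 6.46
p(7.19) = 4.77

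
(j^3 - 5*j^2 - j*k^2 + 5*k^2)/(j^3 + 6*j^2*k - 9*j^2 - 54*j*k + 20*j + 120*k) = (j^2 - k^2)/(j^2 + 6*j*k - 4*j - 24*k)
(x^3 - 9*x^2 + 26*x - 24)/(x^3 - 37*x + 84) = (x - 2)/(x + 7)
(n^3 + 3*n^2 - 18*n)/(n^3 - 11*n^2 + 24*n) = (n + 6)/(n - 8)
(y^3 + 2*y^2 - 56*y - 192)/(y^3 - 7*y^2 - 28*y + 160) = (y^2 + 10*y + 24)/(y^2 + y - 20)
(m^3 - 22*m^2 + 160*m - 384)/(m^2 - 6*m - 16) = (m^2 - 14*m + 48)/(m + 2)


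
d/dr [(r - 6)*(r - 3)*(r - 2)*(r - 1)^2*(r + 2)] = 6*r^5 - 55*r^4 + 132*r^3 - 3*r^2 - 260*r + 180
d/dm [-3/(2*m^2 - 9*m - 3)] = 3*(4*m - 9)/(-2*m^2 + 9*m + 3)^2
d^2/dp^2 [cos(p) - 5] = -cos(p)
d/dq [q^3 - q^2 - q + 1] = 3*q^2 - 2*q - 1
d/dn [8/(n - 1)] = -8/(n - 1)^2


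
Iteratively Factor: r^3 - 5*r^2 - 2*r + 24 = (r + 2)*(r^2 - 7*r + 12) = (r - 4)*(r + 2)*(r - 3)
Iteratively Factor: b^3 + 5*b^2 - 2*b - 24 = (b + 3)*(b^2 + 2*b - 8) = (b + 3)*(b + 4)*(b - 2)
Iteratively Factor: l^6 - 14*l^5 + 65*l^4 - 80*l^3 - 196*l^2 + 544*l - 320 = (l - 2)*(l^5 - 12*l^4 + 41*l^3 + 2*l^2 - 192*l + 160) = (l - 4)*(l - 2)*(l^4 - 8*l^3 + 9*l^2 + 38*l - 40) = (l - 4)*(l - 2)*(l + 2)*(l^3 - 10*l^2 + 29*l - 20) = (l - 4)^2*(l - 2)*(l + 2)*(l^2 - 6*l + 5) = (l - 4)^2*(l - 2)*(l - 1)*(l + 2)*(l - 5)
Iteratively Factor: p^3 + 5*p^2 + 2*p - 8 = (p - 1)*(p^2 + 6*p + 8) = (p - 1)*(p + 4)*(p + 2)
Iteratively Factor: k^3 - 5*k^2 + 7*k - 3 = (k - 1)*(k^2 - 4*k + 3) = (k - 1)^2*(k - 3)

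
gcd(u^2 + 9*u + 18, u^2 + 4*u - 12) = u + 6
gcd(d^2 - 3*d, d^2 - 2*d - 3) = d - 3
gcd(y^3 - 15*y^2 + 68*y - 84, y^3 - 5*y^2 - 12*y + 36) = y^2 - 8*y + 12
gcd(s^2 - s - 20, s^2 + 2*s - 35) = s - 5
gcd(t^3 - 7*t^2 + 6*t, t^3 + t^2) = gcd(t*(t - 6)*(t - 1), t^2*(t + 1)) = t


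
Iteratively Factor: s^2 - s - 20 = (s - 5)*(s + 4)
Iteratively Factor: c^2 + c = (c + 1)*(c)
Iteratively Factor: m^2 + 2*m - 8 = (m + 4)*(m - 2)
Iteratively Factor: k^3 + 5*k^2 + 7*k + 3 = (k + 1)*(k^2 + 4*k + 3) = (k + 1)*(k + 3)*(k + 1)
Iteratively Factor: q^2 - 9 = (q + 3)*(q - 3)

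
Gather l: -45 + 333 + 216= 504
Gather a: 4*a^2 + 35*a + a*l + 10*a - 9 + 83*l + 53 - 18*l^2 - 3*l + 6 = 4*a^2 + a*(l + 45) - 18*l^2 + 80*l + 50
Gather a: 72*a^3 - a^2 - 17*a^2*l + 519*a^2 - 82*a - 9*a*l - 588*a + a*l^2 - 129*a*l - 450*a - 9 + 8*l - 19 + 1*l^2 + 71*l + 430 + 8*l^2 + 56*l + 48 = 72*a^3 + a^2*(518 - 17*l) + a*(l^2 - 138*l - 1120) + 9*l^2 + 135*l + 450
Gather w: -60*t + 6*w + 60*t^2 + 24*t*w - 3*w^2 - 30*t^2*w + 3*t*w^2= 60*t^2 - 60*t + w^2*(3*t - 3) + w*(-30*t^2 + 24*t + 6)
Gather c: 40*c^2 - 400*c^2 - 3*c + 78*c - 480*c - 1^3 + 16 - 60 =-360*c^2 - 405*c - 45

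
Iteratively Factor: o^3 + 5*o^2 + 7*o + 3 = (o + 3)*(o^2 + 2*o + 1) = (o + 1)*(o + 3)*(o + 1)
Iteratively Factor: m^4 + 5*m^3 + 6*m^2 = (m + 2)*(m^3 + 3*m^2) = m*(m + 2)*(m^2 + 3*m) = m*(m + 2)*(m + 3)*(m)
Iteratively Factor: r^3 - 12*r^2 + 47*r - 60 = (r - 4)*(r^2 - 8*r + 15) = (r - 5)*(r - 4)*(r - 3)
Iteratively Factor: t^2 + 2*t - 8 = (t + 4)*(t - 2)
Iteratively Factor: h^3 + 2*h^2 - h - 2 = (h - 1)*(h^2 + 3*h + 2) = (h - 1)*(h + 1)*(h + 2)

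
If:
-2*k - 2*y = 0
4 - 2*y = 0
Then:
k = -2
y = 2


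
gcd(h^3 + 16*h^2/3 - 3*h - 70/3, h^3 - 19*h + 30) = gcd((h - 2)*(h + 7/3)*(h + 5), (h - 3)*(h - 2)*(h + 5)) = h^2 + 3*h - 10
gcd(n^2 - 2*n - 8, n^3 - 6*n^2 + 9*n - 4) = n - 4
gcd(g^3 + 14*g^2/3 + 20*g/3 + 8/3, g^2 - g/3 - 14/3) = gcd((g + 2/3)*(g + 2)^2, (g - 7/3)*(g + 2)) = g + 2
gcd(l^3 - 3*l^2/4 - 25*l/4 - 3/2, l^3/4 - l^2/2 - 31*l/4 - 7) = 1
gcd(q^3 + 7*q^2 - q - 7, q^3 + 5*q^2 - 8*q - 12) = q + 1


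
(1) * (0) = 0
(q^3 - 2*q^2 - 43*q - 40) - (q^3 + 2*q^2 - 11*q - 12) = -4*q^2 - 32*q - 28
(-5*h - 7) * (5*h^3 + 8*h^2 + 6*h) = -25*h^4 - 75*h^3 - 86*h^2 - 42*h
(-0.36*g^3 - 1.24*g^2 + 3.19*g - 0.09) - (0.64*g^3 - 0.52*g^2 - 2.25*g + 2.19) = -1.0*g^3 - 0.72*g^2 + 5.44*g - 2.28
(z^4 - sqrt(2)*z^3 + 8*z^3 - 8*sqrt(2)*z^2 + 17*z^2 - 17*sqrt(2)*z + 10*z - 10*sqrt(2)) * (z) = z^5 - sqrt(2)*z^4 + 8*z^4 - 8*sqrt(2)*z^3 + 17*z^3 - 17*sqrt(2)*z^2 + 10*z^2 - 10*sqrt(2)*z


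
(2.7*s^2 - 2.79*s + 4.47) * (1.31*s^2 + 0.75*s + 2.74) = 3.537*s^4 - 1.6299*s^3 + 11.1612*s^2 - 4.2921*s + 12.2478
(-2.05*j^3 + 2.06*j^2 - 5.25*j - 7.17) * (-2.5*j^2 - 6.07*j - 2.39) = 5.125*j^5 + 7.2935*j^4 + 5.5203*j^3 + 44.8691*j^2 + 56.0694*j + 17.1363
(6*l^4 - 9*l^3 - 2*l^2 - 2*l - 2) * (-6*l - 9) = -36*l^5 + 93*l^3 + 30*l^2 + 30*l + 18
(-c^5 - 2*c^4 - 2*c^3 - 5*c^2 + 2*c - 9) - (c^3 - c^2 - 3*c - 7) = -c^5 - 2*c^4 - 3*c^3 - 4*c^2 + 5*c - 2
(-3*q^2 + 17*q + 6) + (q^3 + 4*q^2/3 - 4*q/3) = q^3 - 5*q^2/3 + 47*q/3 + 6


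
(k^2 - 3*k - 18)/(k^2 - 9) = (k - 6)/(k - 3)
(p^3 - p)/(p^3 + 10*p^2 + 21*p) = (p^2 - 1)/(p^2 + 10*p + 21)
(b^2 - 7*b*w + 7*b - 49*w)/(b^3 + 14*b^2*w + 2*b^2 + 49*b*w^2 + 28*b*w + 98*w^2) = (b^2 - 7*b*w + 7*b - 49*w)/(b^3 + 14*b^2*w + 2*b^2 + 49*b*w^2 + 28*b*w + 98*w^2)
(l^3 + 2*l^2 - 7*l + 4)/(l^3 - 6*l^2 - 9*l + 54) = (l^3 + 2*l^2 - 7*l + 4)/(l^3 - 6*l^2 - 9*l + 54)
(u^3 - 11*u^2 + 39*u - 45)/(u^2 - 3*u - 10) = (u^2 - 6*u + 9)/(u + 2)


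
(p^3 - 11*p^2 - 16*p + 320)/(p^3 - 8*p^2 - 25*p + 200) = (p - 8)/(p - 5)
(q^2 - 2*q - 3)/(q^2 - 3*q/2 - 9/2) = 2*(q + 1)/(2*q + 3)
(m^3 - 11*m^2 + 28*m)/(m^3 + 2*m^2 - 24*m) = (m - 7)/(m + 6)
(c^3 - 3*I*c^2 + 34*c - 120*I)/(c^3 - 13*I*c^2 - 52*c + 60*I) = (c^2 + 2*I*c + 24)/(c^2 - 8*I*c - 12)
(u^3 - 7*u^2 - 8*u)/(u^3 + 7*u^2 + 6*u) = (u - 8)/(u + 6)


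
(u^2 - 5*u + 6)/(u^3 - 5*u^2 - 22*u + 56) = (u - 3)/(u^2 - 3*u - 28)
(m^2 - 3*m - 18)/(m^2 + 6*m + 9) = (m - 6)/(m + 3)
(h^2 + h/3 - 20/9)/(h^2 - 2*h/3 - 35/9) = (3*h - 4)/(3*h - 7)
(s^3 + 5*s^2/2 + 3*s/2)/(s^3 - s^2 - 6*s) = (s^2 + 5*s/2 + 3/2)/(s^2 - s - 6)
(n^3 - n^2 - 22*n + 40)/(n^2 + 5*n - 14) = (n^2 + n - 20)/(n + 7)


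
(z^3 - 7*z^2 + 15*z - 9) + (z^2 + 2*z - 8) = z^3 - 6*z^2 + 17*z - 17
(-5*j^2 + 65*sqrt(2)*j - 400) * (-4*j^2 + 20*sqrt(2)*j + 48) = 20*j^4 - 360*sqrt(2)*j^3 + 3960*j^2 - 4880*sqrt(2)*j - 19200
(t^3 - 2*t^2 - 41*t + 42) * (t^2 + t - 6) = t^5 - t^4 - 49*t^3 + 13*t^2 + 288*t - 252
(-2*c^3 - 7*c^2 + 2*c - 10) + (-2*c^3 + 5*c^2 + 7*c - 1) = -4*c^3 - 2*c^2 + 9*c - 11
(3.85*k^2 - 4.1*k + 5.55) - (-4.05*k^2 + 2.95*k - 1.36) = 7.9*k^2 - 7.05*k + 6.91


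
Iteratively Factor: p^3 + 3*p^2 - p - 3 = (p + 3)*(p^2 - 1) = (p - 1)*(p + 3)*(p + 1)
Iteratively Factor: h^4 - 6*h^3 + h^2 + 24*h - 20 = (h - 2)*(h^3 - 4*h^2 - 7*h + 10) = (h - 2)*(h + 2)*(h^2 - 6*h + 5) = (h - 5)*(h - 2)*(h + 2)*(h - 1)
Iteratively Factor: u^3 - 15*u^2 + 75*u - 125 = (u - 5)*(u^2 - 10*u + 25) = (u - 5)^2*(u - 5)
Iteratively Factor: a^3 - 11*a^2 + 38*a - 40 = (a - 5)*(a^2 - 6*a + 8) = (a - 5)*(a - 4)*(a - 2)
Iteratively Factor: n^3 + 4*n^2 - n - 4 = (n + 1)*(n^2 + 3*n - 4) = (n - 1)*(n + 1)*(n + 4)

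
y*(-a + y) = -a*y + y^2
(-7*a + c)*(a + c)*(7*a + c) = -49*a^3 - 49*a^2*c + a*c^2 + c^3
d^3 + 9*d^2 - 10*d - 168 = (d - 4)*(d + 6)*(d + 7)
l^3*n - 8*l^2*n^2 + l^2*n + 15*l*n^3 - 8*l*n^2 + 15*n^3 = (l - 5*n)*(l - 3*n)*(l*n + n)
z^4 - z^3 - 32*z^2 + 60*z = z*(z - 5)*(z - 2)*(z + 6)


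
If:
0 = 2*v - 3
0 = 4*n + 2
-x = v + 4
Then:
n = -1/2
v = 3/2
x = -11/2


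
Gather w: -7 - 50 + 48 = -9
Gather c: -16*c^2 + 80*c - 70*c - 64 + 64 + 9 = -16*c^2 + 10*c + 9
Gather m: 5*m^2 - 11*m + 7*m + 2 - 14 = 5*m^2 - 4*m - 12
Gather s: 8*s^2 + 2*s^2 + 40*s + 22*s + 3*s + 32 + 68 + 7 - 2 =10*s^2 + 65*s + 105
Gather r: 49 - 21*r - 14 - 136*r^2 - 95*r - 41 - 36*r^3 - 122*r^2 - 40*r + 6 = -36*r^3 - 258*r^2 - 156*r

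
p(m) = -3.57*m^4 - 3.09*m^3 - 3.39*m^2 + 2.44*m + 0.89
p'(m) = -14.28*m^3 - 9.27*m^2 - 6.78*m + 2.44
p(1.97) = -84.85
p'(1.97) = -156.07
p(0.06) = 1.02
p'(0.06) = 2.00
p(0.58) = 0.16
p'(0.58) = -7.40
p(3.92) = -1070.74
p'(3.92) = -1026.76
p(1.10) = -9.87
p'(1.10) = -35.24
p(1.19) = -13.37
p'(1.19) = -42.82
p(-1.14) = -7.75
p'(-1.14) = 19.28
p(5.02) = -2730.36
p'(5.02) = -2071.71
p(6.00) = -5400.67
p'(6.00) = -3456.44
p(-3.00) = -242.68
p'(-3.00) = 324.91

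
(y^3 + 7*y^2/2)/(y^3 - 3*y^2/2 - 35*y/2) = y/(y - 5)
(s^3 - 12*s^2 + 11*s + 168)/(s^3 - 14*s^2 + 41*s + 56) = (s + 3)/(s + 1)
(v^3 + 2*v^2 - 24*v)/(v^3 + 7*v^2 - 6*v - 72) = v*(v - 4)/(v^2 + v - 12)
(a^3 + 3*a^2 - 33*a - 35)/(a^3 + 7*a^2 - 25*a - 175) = (a + 1)/(a + 5)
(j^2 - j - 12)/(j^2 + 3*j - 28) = (j + 3)/(j + 7)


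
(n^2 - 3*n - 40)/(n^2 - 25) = (n - 8)/(n - 5)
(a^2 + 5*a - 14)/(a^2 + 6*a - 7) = (a - 2)/(a - 1)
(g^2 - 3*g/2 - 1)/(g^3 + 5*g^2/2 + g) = (g - 2)/(g*(g + 2))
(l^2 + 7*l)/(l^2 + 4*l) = (l + 7)/(l + 4)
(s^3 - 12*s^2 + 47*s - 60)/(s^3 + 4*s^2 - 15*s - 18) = (s^2 - 9*s + 20)/(s^2 + 7*s + 6)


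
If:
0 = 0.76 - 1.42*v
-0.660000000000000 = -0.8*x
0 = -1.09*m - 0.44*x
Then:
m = -0.33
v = 0.54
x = 0.82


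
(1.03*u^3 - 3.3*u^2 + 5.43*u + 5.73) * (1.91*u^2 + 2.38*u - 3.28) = 1.9673*u^5 - 3.8516*u^4 - 0.861099999999999*u^3 + 34.6917*u^2 - 4.173*u - 18.7944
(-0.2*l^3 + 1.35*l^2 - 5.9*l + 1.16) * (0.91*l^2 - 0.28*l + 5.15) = -0.182*l^5 + 1.2845*l^4 - 6.777*l^3 + 9.6601*l^2 - 30.7098*l + 5.974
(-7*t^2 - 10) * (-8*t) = 56*t^3 + 80*t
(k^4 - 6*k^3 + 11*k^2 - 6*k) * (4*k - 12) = 4*k^5 - 36*k^4 + 116*k^3 - 156*k^2 + 72*k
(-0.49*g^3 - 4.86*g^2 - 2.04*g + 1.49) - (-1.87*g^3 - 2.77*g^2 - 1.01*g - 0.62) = 1.38*g^3 - 2.09*g^2 - 1.03*g + 2.11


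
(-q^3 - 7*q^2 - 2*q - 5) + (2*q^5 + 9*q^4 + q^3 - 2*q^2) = 2*q^5 + 9*q^4 - 9*q^2 - 2*q - 5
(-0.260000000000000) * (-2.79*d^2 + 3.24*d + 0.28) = 0.7254*d^2 - 0.8424*d - 0.0728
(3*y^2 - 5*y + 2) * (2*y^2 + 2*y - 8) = 6*y^4 - 4*y^3 - 30*y^2 + 44*y - 16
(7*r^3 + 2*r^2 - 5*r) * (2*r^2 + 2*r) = 14*r^5 + 18*r^4 - 6*r^3 - 10*r^2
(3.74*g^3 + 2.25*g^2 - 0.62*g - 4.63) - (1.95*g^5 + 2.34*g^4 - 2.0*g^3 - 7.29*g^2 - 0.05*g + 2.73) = -1.95*g^5 - 2.34*g^4 + 5.74*g^3 + 9.54*g^2 - 0.57*g - 7.36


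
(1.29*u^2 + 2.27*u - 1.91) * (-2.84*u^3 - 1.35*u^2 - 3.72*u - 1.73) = -3.6636*u^5 - 8.1883*u^4 - 2.4389*u^3 - 8.0976*u^2 + 3.1781*u + 3.3043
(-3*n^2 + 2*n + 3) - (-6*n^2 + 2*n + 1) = 3*n^2 + 2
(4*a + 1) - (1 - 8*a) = 12*a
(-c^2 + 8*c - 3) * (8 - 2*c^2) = 2*c^4 - 16*c^3 - 2*c^2 + 64*c - 24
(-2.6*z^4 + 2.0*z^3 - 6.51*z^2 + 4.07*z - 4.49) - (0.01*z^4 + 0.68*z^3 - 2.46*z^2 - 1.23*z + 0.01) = -2.61*z^4 + 1.32*z^3 - 4.05*z^2 + 5.3*z - 4.5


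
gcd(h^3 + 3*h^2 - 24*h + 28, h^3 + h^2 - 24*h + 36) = h - 2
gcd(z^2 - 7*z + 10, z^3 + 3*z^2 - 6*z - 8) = z - 2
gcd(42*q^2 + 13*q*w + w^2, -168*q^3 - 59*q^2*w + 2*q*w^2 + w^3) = 7*q + w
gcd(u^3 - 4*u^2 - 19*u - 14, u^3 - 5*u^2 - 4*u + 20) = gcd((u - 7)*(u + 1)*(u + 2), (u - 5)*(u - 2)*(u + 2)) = u + 2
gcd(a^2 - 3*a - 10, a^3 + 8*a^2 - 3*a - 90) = 1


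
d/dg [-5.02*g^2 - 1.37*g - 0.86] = -10.04*g - 1.37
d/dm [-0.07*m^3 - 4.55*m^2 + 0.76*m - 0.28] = -0.21*m^2 - 9.1*m + 0.76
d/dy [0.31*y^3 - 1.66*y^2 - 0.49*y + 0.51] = 0.93*y^2 - 3.32*y - 0.49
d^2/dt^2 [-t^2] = -2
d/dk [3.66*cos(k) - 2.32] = -3.66*sin(k)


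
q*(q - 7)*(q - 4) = q^3 - 11*q^2 + 28*q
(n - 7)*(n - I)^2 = n^3 - 7*n^2 - 2*I*n^2 - n + 14*I*n + 7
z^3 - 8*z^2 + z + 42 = (z - 7)*(z - 3)*(z + 2)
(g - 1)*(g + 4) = g^2 + 3*g - 4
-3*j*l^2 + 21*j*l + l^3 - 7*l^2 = l*(-3*j + l)*(l - 7)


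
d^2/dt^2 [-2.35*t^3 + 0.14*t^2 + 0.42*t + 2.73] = 0.28 - 14.1*t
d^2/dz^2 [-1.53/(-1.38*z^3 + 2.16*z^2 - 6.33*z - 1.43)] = ((6.6096 - 12.6684*z)*(1.38*z^3 - 2.16*z^2 + 6.33*z + 1.43) + 1.53*(4.14*z^2 - 4.32*z + 6.33)*(8.28*z^2 - 8.64*z + 12.66))/(1.38*z^3 - 2.16*z^2 + 6.33*z + 1.43)^3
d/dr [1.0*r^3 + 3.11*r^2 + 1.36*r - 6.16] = 3.0*r^2 + 6.22*r + 1.36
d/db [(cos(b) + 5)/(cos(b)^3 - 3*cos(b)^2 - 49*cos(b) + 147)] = (-57*cos(b)/2 + 6*cos(2*b) + cos(3*b)/2 - 386)*sin(b)/(cos(b)^3 - 3*cos(b)^2 - 49*cos(b) + 147)^2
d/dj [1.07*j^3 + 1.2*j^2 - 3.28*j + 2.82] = 3.21*j^2 + 2.4*j - 3.28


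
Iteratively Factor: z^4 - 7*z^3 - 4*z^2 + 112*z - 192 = (z - 4)*(z^3 - 3*z^2 - 16*z + 48) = (z - 4)*(z - 3)*(z^2 - 16) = (z - 4)^2*(z - 3)*(z + 4)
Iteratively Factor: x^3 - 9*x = (x + 3)*(x^2 - 3*x) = x*(x + 3)*(x - 3)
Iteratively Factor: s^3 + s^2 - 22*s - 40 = (s - 5)*(s^2 + 6*s + 8) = (s - 5)*(s + 2)*(s + 4)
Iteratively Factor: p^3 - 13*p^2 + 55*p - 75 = (p - 3)*(p^2 - 10*p + 25) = (p - 5)*(p - 3)*(p - 5)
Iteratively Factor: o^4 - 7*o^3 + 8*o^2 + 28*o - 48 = (o - 3)*(o^3 - 4*o^2 - 4*o + 16) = (o - 4)*(o - 3)*(o^2 - 4) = (o - 4)*(o - 3)*(o - 2)*(o + 2)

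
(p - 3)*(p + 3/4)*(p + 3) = p^3 + 3*p^2/4 - 9*p - 27/4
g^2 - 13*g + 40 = (g - 8)*(g - 5)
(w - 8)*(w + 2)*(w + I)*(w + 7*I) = w^4 - 6*w^3 + 8*I*w^3 - 23*w^2 - 48*I*w^2 + 42*w - 128*I*w + 112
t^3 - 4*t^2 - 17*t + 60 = (t - 5)*(t - 3)*(t + 4)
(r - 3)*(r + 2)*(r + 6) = r^3 + 5*r^2 - 12*r - 36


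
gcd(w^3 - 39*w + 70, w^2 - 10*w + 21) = 1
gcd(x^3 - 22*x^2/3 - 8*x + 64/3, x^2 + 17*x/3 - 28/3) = x - 4/3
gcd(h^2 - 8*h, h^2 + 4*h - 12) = 1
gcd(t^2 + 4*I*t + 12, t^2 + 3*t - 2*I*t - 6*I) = t - 2*I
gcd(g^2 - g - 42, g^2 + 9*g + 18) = g + 6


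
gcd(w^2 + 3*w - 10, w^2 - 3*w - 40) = w + 5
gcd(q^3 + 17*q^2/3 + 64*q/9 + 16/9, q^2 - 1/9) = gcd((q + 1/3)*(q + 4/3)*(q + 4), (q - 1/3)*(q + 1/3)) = q + 1/3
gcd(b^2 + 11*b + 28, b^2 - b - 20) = b + 4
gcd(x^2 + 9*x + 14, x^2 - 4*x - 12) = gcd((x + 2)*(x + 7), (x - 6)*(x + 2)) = x + 2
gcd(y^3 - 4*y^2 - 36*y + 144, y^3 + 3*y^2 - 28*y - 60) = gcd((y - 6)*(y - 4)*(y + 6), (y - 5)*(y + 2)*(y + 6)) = y + 6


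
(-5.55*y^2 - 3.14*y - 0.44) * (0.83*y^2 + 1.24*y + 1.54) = -4.6065*y^4 - 9.4882*y^3 - 12.8058*y^2 - 5.3812*y - 0.6776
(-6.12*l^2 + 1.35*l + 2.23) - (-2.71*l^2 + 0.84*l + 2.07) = -3.41*l^2 + 0.51*l + 0.16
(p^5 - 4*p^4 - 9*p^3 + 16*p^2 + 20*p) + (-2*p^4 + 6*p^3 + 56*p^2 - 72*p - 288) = p^5 - 6*p^4 - 3*p^3 + 72*p^2 - 52*p - 288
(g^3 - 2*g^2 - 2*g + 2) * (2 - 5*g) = -5*g^4 + 12*g^3 + 6*g^2 - 14*g + 4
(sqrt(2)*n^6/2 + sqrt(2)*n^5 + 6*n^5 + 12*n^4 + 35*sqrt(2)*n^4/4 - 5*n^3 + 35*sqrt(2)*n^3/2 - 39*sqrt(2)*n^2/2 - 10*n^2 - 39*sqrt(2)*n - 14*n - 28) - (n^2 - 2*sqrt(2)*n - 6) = sqrt(2)*n^6/2 + sqrt(2)*n^5 + 6*n^5 + 12*n^4 + 35*sqrt(2)*n^4/4 - 5*n^3 + 35*sqrt(2)*n^3/2 - 39*sqrt(2)*n^2/2 - 11*n^2 - 37*sqrt(2)*n - 14*n - 22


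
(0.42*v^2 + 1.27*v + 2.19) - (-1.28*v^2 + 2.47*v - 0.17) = 1.7*v^2 - 1.2*v + 2.36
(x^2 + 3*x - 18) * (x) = x^3 + 3*x^2 - 18*x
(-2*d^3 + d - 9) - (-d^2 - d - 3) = -2*d^3 + d^2 + 2*d - 6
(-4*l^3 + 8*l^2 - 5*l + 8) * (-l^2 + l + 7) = 4*l^5 - 12*l^4 - 15*l^3 + 43*l^2 - 27*l + 56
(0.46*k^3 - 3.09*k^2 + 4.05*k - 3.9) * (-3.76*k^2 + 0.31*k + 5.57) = -1.7296*k^5 + 11.761*k^4 - 13.6237*k^3 - 1.2918*k^2 + 21.3495*k - 21.723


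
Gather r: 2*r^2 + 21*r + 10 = 2*r^2 + 21*r + 10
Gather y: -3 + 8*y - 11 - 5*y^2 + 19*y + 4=-5*y^2 + 27*y - 10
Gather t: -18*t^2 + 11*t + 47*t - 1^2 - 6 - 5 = -18*t^2 + 58*t - 12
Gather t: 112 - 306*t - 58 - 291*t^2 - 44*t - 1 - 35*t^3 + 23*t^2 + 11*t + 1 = -35*t^3 - 268*t^2 - 339*t + 54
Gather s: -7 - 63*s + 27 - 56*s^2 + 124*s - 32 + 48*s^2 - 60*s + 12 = -8*s^2 + s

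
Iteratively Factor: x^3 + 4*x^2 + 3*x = (x + 1)*(x^2 + 3*x) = (x + 1)*(x + 3)*(x)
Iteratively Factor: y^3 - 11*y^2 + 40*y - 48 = (y - 3)*(y^2 - 8*y + 16) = (y - 4)*(y - 3)*(y - 4)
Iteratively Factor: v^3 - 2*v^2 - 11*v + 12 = (v - 1)*(v^2 - v - 12) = (v - 4)*(v - 1)*(v + 3)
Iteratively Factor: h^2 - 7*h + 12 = (h - 4)*(h - 3)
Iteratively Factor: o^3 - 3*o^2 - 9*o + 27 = (o + 3)*(o^2 - 6*o + 9) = (o - 3)*(o + 3)*(o - 3)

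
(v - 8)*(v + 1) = v^2 - 7*v - 8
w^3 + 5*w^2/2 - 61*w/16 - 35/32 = (w - 5/4)*(w + 1/4)*(w + 7/2)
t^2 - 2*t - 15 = (t - 5)*(t + 3)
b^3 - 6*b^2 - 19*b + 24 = (b - 8)*(b - 1)*(b + 3)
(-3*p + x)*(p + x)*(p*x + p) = -3*p^3*x - 3*p^3 - 2*p^2*x^2 - 2*p^2*x + p*x^3 + p*x^2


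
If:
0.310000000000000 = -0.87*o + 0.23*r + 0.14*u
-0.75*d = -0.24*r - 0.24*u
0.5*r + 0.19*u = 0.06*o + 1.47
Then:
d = 0.200797720797721*u + 0.957492877492877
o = 0.0624406457739791*u + 0.434710351377018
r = 2.99216524216524 - 0.372507122507123*u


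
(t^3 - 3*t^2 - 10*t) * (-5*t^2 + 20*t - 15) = -5*t^5 + 35*t^4 - 25*t^3 - 155*t^2 + 150*t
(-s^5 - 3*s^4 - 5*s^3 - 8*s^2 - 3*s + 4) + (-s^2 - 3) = -s^5 - 3*s^4 - 5*s^3 - 9*s^2 - 3*s + 1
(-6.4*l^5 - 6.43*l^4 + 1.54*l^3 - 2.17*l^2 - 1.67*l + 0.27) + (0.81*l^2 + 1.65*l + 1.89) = -6.4*l^5 - 6.43*l^4 + 1.54*l^3 - 1.36*l^2 - 0.02*l + 2.16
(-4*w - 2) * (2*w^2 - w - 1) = -8*w^3 + 6*w + 2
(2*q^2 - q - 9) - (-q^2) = 3*q^2 - q - 9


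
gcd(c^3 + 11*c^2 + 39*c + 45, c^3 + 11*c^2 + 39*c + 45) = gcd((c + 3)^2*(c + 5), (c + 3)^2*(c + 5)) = c^3 + 11*c^2 + 39*c + 45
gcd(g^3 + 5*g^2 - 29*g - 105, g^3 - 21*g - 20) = g - 5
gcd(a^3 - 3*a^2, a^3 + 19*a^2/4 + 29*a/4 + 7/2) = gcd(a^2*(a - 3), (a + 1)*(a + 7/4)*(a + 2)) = 1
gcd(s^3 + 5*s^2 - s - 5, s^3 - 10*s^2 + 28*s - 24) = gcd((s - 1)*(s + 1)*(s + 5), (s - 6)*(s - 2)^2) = 1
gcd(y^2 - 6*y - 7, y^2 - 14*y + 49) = y - 7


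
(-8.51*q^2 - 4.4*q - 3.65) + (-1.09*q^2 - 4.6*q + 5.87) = -9.6*q^2 - 9.0*q + 2.22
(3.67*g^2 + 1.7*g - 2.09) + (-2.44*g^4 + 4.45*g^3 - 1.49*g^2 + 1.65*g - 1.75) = -2.44*g^4 + 4.45*g^3 + 2.18*g^2 + 3.35*g - 3.84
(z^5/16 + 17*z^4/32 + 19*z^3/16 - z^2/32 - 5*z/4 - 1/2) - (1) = z^5/16 + 17*z^4/32 + 19*z^3/16 - z^2/32 - 5*z/4 - 3/2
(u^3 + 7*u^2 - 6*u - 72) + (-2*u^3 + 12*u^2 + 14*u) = -u^3 + 19*u^2 + 8*u - 72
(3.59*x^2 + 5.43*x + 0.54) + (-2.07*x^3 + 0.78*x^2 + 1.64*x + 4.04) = -2.07*x^3 + 4.37*x^2 + 7.07*x + 4.58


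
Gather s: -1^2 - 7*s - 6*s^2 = -6*s^2 - 7*s - 1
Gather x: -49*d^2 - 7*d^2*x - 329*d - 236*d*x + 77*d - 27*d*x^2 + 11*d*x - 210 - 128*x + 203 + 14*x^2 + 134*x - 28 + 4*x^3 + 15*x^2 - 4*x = -49*d^2 - 252*d + 4*x^3 + x^2*(29 - 27*d) + x*(-7*d^2 - 225*d + 2) - 35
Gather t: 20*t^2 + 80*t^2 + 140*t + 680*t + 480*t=100*t^2 + 1300*t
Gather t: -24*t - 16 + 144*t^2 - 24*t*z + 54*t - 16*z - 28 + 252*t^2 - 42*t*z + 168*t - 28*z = 396*t^2 + t*(198 - 66*z) - 44*z - 44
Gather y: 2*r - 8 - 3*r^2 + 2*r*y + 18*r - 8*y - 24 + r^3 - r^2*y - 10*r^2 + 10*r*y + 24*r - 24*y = r^3 - 13*r^2 + 44*r + y*(-r^2 + 12*r - 32) - 32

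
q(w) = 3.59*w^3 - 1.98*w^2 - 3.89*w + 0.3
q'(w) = 10.77*w^2 - 3.96*w - 3.89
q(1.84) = 8.80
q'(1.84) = 25.29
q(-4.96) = -467.18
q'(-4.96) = 280.71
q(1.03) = -1.88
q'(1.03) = 3.46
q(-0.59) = 1.17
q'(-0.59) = 2.20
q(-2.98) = -100.70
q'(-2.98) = 103.55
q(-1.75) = -18.20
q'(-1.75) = 36.02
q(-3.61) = -180.36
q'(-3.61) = 150.76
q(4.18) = 211.64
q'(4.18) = 167.73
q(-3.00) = -102.78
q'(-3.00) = 104.92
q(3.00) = 67.74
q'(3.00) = 81.16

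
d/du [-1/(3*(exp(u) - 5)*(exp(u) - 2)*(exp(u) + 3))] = ((exp(u) - 5)*(exp(u) - 2) + (exp(u) - 5)*(exp(u) + 3) + (exp(u) - 2)*(exp(u) + 3))*exp(u)/(3*(exp(u) - 5)^2*(exp(u) - 2)^2*(exp(u) + 3)^2)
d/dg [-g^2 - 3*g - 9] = -2*g - 3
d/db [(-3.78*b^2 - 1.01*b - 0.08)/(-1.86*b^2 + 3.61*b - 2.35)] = (-15.5244*b^2 + 17.4684*b + 2.6623)/(3.4596*b^4 - 13.4292*b^3 + 21.7741*b^2 - 16.967*b + 5.5225)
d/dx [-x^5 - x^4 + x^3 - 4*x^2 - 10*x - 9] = -5*x^4 - 4*x^3 + 3*x^2 - 8*x - 10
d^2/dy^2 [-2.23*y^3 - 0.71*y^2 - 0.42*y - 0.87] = -13.38*y - 1.42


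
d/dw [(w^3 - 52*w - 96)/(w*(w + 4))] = (w^4 + 8*w^3 + 52*w^2 + 192*w + 384)/(w^2*(w^2 + 8*w + 16))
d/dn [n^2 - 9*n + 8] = 2*n - 9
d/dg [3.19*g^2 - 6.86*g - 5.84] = 6.38*g - 6.86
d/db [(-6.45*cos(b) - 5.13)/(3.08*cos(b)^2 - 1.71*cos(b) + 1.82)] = (-19.866*cos(b)^2 - 31.6008*cos(b) + 20.5113)*sin(b)/(9.4864*cos(b)^4 - 10.5336*cos(b)^3 + 14.1353*cos(b)^2 - 6.2244*cos(b) + 3.3124)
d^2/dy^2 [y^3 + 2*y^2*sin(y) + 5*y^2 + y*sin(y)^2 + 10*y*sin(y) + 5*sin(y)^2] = -2*y^2*sin(y) - 10*y*sin(y) + 8*y*cos(y) + 2*y*cos(2*y) + 6*y + 4*sin(y) + 2*sin(2*y) + 20*cos(y) + 10*cos(2*y) + 10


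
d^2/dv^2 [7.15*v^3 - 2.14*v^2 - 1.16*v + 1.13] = 42.9*v - 4.28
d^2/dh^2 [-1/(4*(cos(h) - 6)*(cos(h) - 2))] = (2*sin(h)^4 - 9*sin(h)^2 + 63*cos(h) - 3*cos(3*h) - 45)/(2*(cos(h) - 6)^3*(cos(h) - 2)^3)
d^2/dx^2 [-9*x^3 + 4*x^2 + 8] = 8 - 54*x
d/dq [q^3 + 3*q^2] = 3*q*(q + 2)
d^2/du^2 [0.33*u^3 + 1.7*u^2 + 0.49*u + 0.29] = 1.98*u + 3.4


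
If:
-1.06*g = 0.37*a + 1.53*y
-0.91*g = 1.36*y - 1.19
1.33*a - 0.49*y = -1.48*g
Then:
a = -3.92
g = 3.12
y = -1.22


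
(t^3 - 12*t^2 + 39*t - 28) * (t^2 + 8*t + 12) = t^5 - 4*t^4 - 45*t^3 + 140*t^2 + 244*t - 336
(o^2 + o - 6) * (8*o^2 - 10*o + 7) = 8*o^4 - 2*o^3 - 51*o^2 + 67*o - 42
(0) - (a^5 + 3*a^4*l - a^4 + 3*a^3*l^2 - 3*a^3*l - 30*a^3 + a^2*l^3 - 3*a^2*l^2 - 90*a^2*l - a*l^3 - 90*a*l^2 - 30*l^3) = -a^5 - 3*a^4*l + a^4 - 3*a^3*l^2 + 3*a^3*l + 30*a^3 - a^2*l^3 + 3*a^2*l^2 + 90*a^2*l + a*l^3 + 90*a*l^2 + 30*l^3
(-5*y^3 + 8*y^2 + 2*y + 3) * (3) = -15*y^3 + 24*y^2 + 6*y + 9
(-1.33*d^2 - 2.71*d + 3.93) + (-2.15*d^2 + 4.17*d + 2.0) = -3.48*d^2 + 1.46*d + 5.93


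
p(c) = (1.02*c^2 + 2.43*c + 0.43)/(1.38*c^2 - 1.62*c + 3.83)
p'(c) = (1.62 - 2.76*c)*(1.02*c^2 + 2.43*c + 0.43)/(1.38*c^2 - 1.62*c + 3.83)^2 + (2.04*c + 2.43)/(1.38*c^2 - 1.62*c + 3.83)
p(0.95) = 1.03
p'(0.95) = 0.94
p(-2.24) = 0.01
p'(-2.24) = -0.14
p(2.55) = 1.53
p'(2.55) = -0.08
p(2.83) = 1.50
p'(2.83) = -0.11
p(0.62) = 0.69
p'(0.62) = 1.08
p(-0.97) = -0.14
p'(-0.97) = -0.03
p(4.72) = 1.29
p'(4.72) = -0.10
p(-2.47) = 0.04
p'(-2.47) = -0.14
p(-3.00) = 0.11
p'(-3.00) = -0.12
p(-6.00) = 0.36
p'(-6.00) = -0.05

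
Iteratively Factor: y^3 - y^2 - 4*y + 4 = (y - 1)*(y^2 - 4) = (y - 1)*(y + 2)*(y - 2)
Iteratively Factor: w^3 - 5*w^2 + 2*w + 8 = (w + 1)*(w^2 - 6*w + 8) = (w - 4)*(w + 1)*(w - 2)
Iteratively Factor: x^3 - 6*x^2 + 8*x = (x)*(x^2 - 6*x + 8) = x*(x - 4)*(x - 2)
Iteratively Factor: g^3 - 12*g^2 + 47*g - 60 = (g - 3)*(g^2 - 9*g + 20) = (g - 5)*(g - 3)*(g - 4)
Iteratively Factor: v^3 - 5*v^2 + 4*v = (v - 1)*(v^2 - 4*v) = (v - 4)*(v - 1)*(v)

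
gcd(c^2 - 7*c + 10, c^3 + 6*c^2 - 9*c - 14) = c - 2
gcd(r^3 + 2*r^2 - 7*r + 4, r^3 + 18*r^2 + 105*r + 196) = r + 4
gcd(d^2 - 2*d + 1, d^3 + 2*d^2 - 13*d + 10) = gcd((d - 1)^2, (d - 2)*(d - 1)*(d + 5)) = d - 1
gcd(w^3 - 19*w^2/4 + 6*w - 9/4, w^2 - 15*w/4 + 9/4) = w^2 - 15*w/4 + 9/4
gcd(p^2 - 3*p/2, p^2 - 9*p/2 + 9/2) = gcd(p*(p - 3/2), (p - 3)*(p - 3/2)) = p - 3/2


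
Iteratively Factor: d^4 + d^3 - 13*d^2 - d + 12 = (d + 1)*(d^3 - 13*d + 12) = (d - 3)*(d + 1)*(d^2 + 3*d - 4) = (d - 3)*(d + 1)*(d + 4)*(d - 1)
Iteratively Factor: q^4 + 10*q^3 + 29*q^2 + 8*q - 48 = (q - 1)*(q^3 + 11*q^2 + 40*q + 48) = (q - 1)*(q + 4)*(q^2 + 7*q + 12) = (q - 1)*(q + 4)^2*(q + 3)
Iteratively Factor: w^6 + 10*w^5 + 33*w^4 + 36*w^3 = (w + 4)*(w^5 + 6*w^4 + 9*w^3) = w*(w + 4)*(w^4 + 6*w^3 + 9*w^2) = w*(w + 3)*(w + 4)*(w^3 + 3*w^2) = w*(w + 3)^2*(w + 4)*(w^2) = w^2*(w + 3)^2*(w + 4)*(w)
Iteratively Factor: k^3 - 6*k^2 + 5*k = (k - 1)*(k^2 - 5*k) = (k - 5)*(k - 1)*(k)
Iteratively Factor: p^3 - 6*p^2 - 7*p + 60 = (p - 4)*(p^2 - 2*p - 15) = (p - 4)*(p + 3)*(p - 5)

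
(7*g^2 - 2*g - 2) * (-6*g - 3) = -42*g^3 - 9*g^2 + 18*g + 6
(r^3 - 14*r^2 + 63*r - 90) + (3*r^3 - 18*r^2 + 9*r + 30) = 4*r^3 - 32*r^2 + 72*r - 60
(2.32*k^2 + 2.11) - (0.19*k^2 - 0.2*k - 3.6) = 2.13*k^2 + 0.2*k + 5.71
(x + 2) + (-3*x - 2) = -2*x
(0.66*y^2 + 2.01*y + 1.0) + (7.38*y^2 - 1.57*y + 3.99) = 8.04*y^2 + 0.44*y + 4.99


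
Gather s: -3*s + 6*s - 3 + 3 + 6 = 3*s + 6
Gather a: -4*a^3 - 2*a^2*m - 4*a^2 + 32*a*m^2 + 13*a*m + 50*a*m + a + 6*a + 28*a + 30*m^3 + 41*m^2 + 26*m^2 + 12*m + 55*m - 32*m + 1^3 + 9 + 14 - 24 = -4*a^3 + a^2*(-2*m - 4) + a*(32*m^2 + 63*m + 35) + 30*m^3 + 67*m^2 + 35*m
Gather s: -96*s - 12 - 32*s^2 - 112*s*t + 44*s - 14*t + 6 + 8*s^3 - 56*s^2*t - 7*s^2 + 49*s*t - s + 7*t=8*s^3 + s^2*(-56*t - 39) + s*(-63*t - 53) - 7*t - 6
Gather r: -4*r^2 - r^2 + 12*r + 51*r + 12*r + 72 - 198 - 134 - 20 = -5*r^2 + 75*r - 280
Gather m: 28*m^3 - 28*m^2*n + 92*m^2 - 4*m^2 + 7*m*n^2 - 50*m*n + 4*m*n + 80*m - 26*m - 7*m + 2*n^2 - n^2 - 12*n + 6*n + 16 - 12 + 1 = 28*m^3 + m^2*(88 - 28*n) + m*(7*n^2 - 46*n + 47) + n^2 - 6*n + 5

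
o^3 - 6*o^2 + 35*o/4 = o*(o - 7/2)*(o - 5/2)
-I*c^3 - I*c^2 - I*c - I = (c - I)*(c + I)*(-I*c - I)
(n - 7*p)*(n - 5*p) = n^2 - 12*n*p + 35*p^2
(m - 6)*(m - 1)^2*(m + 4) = m^4 - 4*m^3 - 19*m^2 + 46*m - 24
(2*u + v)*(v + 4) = 2*u*v + 8*u + v^2 + 4*v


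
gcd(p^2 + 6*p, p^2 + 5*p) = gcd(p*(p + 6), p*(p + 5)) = p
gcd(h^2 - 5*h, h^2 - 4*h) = h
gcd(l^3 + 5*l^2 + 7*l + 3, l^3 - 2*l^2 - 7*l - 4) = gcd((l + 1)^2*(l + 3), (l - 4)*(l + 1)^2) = l^2 + 2*l + 1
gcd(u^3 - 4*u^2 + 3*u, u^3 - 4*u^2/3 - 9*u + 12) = u - 3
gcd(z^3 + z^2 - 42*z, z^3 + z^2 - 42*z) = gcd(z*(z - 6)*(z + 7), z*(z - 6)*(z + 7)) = z^3 + z^2 - 42*z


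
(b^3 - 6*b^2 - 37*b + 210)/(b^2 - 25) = (b^2 - b - 42)/(b + 5)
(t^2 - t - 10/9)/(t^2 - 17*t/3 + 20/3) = (t + 2/3)/(t - 4)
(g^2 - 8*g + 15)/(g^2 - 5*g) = (g - 3)/g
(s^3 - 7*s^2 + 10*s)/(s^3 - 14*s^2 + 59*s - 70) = s/(s - 7)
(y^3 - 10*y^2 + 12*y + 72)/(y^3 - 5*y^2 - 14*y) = (y^2 - 12*y + 36)/(y*(y - 7))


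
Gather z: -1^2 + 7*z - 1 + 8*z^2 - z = 8*z^2 + 6*z - 2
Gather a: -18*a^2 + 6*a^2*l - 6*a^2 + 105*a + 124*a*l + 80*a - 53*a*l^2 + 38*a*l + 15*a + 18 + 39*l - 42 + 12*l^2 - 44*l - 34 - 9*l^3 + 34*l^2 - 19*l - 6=a^2*(6*l - 24) + a*(-53*l^2 + 162*l + 200) - 9*l^3 + 46*l^2 - 24*l - 64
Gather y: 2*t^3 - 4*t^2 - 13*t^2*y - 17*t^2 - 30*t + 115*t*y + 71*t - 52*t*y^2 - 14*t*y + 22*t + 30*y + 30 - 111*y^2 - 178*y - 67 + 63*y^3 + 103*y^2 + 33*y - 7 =2*t^3 - 21*t^2 + 63*t + 63*y^3 + y^2*(-52*t - 8) + y*(-13*t^2 + 101*t - 115) - 44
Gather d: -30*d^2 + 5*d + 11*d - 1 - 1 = -30*d^2 + 16*d - 2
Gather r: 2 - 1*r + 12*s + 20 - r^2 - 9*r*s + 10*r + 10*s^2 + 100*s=-r^2 + r*(9 - 9*s) + 10*s^2 + 112*s + 22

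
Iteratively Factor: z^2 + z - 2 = (z - 1)*(z + 2)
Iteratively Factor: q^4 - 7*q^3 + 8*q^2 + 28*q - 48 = (q - 4)*(q^3 - 3*q^2 - 4*q + 12) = (q - 4)*(q - 2)*(q^2 - q - 6) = (q - 4)*(q - 3)*(q - 2)*(q + 2)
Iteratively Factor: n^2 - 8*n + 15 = (n - 5)*(n - 3)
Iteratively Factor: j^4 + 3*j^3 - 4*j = (j)*(j^3 + 3*j^2 - 4) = j*(j + 2)*(j^2 + j - 2) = j*(j - 1)*(j + 2)*(j + 2)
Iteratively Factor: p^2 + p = (p)*(p + 1)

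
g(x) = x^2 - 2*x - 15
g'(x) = 2*x - 2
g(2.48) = -13.81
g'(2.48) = 2.96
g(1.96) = -15.08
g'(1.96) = 1.92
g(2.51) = -13.72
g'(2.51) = 3.02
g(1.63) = -15.60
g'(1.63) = 1.26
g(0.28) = -15.48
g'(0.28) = -1.44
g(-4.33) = 12.41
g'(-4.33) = -10.66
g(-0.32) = -14.26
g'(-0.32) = -2.64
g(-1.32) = -10.62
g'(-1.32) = -4.64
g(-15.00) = 240.00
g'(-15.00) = -32.00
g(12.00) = 105.00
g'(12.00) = 22.00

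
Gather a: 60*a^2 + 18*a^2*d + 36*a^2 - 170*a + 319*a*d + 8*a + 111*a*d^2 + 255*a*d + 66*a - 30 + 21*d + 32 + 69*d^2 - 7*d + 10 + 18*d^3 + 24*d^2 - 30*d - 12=a^2*(18*d + 96) + a*(111*d^2 + 574*d - 96) + 18*d^3 + 93*d^2 - 16*d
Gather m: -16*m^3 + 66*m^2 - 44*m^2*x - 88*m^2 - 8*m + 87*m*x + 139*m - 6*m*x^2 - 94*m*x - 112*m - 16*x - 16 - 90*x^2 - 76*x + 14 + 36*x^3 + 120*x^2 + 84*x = -16*m^3 + m^2*(-44*x - 22) + m*(-6*x^2 - 7*x + 19) + 36*x^3 + 30*x^2 - 8*x - 2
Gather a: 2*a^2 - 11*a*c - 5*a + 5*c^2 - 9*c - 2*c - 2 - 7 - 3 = 2*a^2 + a*(-11*c - 5) + 5*c^2 - 11*c - 12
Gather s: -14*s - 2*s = -16*s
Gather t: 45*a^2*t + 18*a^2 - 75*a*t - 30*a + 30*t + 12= 18*a^2 - 30*a + t*(45*a^2 - 75*a + 30) + 12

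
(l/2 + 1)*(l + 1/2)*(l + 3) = l^3/2 + 11*l^2/4 + 17*l/4 + 3/2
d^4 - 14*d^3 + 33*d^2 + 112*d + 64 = (d - 8)^2*(d + 1)^2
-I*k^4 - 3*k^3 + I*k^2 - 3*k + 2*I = (k - 2*I)*(k - I)^2*(-I*k + 1)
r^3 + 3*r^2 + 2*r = r*(r + 1)*(r + 2)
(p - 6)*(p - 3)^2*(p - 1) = p^4 - 13*p^3 + 57*p^2 - 99*p + 54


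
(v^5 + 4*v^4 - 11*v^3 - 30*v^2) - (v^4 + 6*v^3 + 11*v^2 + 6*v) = v^5 + 3*v^4 - 17*v^3 - 41*v^2 - 6*v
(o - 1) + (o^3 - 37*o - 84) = o^3 - 36*o - 85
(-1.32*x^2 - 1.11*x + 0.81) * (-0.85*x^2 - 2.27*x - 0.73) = 1.122*x^4 + 3.9399*x^3 + 2.7948*x^2 - 1.0284*x - 0.5913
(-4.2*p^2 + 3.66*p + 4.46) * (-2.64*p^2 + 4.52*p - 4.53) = 11.088*p^4 - 28.6464*p^3 + 23.7948*p^2 + 3.5794*p - 20.2038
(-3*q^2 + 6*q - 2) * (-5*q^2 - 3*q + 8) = 15*q^4 - 21*q^3 - 32*q^2 + 54*q - 16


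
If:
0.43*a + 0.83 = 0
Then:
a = -1.93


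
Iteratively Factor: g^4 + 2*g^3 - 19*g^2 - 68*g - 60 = (g + 2)*(g^3 - 19*g - 30) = (g - 5)*(g + 2)*(g^2 + 5*g + 6) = (g - 5)*(g + 2)^2*(g + 3)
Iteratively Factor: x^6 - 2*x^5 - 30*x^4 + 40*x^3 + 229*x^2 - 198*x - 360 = (x - 5)*(x^5 + 3*x^4 - 15*x^3 - 35*x^2 + 54*x + 72) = (x - 5)*(x + 4)*(x^4 - x^3 - 11*x^2 + 9*x + 18) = (x - 5)*(x + 1)*(x + 4)*(x^3 - 2*x^2 - 9*x + 18) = (x - 5)*(x - 3)*(x + 1)*(x + 4)*(x^2 + x - 6) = (x - 5)*(x - 3)*(x - 2)*(x + 1)*(x + 4)*(x + 3)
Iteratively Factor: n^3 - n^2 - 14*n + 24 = (n - 3)*(n^2 + 2*n - 8) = (n - 3)*(n - 2)*(n + 4)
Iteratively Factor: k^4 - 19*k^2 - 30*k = (k)*(k^3 - 19*k - 30) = k*(k + 3)*(k^2 - 3*k - 10) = k*(k + 2)*(k + 3)*(k - 5)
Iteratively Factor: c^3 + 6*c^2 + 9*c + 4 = (c + 1)*(c^2 + 5*c + 4) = (c + 1)^2*(c + 4)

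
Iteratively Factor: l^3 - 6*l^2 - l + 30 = (l - 5)*(l^2 - l - 6) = (l - 5)*(l - 3)*(l + 2)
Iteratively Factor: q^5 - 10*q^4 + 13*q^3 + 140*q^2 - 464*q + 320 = (q - 4)*(q^4 - 6*q^3 - 11*q^2 + 96*q - 80) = (q - 4)^2*(q^3 - 2*q^2 - 19*q + 20) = (q - 4)^2*(q + 4)*(q^2 - 6*q + 5) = (q - 4)^2*(q - 1)*(q + 4)*(q - 5)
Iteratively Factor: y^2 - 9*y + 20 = (y - 4)*(y - 5)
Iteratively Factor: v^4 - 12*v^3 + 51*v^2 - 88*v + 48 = (v - 1)*(v^3 - 11*v^2 + 40*v - 48) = (v - 4)*(v - 1)*(v^2 - 7*v + 12) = (v - 4)*(v - 3)*(v - 1)*(v - 4)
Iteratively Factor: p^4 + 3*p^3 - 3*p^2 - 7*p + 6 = (p + 3)*(p^3 - 3*p + 2) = (p - 1)*(p + 3)*(p^2 + p - 2) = (p - 1)^2*(p + 3)*(p + 2)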